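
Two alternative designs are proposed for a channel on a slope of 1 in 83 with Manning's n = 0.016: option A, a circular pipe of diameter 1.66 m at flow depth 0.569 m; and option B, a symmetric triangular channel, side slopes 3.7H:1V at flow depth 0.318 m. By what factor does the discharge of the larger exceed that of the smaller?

2.84

Channel A: For a circular section of diameter D = 1.66 m at depth y = 0.569 m, the central angle is θ = 2 arccos(1 − 2y/D) = 2.502 rad. Then A = (D²/8)(θ − sin θ) = 0.6561 m² and P = Dθ/2 = 2.077 m. Hydraulic radius R = A/P = 0.6561/2.077 = 0.316 m. Q_A = (1/0.016)·0.6561·0.316^(2/3)·√0.01205 = 2.088 m³/s.
Channel B: For a triangular section with side slope z = 3.7: A = zy² = 3.7×0.318² = 0.3742 m²; P = 2y√(1+z²) = 2×0.318×3.833 = 2.438 m. Hydraulic radius R = A/P = 0.3742/2.438 = 0.1535 m. Q_B = (1/0.016)·0.3742·0.1535^(2/3)·√0.01205 = 0.7358 m³/s.
The larger discharge is 2.088 m³/s and the smaller is 0.7358 m³/s; the ratio is 2.84.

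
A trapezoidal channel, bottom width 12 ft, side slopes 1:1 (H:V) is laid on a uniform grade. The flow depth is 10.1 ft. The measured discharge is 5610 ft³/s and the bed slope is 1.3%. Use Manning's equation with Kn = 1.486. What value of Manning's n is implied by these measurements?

With bottom width b = 12 ft and side slope z = 1: A = (b + zy)y = (12 + 1×10.1)×10.1 = 223.2 ft²; P = b + 2y√(1+z²) = 12 + 2×10.1×1.414 = 40.57 ft.
Hydraulic radius R = A/P = 223.2/40.57 = 5.502 ft.
Rearranging Manning's equation: n = (1.486/Q) A R^(2/3) S^(1/2) = (1.486/5610) × 223.2 × 5.502^(2/3) × √0.013 = 0.021.

n = 0.021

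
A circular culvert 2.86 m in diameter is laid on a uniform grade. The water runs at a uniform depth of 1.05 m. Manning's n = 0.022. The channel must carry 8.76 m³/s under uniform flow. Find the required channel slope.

S = 0.017

For a circular section of diameter D = 2.86 m at depth y = 1.05 m, the central angle is θ = 2 arccos(1 − 2y/D) = 2.604 rad. Then A = (D²/8)(θ − sin θ) = 2.138 m² and P = Dθ/2 = 3.723 m.
Hydraulic radius R = A/P = 2.138/3.723 = 0.5743 m.
From Manning's equation, S = [nQ / (1 A R^(2/3))]² = [0.022 × 8.76 / (1 × 2.138 × 0.5743^(2/3))]² = 0.017.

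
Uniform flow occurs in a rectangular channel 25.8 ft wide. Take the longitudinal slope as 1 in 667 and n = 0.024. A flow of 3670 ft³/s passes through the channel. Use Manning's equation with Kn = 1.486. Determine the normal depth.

y_n = 16 ft

Manning's equation rearranged: A R^(2/3) = nQ / (1.486·√S) = 0.024 × 3670 / (1.486 × √0.001499) = 1531.
At y = 12.4 ft: A R^(2/3) = 1094 — too small.
At y = 16 ft: A R^(2/3) = 1531 — ≈ 1531.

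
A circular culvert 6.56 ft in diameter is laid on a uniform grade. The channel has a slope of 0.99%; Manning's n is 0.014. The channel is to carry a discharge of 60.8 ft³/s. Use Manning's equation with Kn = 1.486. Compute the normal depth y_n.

Manning's equation rearranged: A R^(2/3) = nQ / (1.486·√S) = 0.014 × 60.8 / (1.486 × √0.0099) = 5.757.
At y = 1.92 ft: A R^(2/3) = 8.774 — over.
At y = 1.08 ft: A R^(2/3) = 2.768 — short.
At y = 1.55 ft: A R^(2/3) = 5.755 — ≈ 5.757.

y_n = 1.55 ft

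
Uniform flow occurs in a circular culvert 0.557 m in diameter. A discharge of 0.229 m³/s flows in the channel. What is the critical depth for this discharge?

y_c = 0.317 m

At critical depth, Q² T / (g A³) = 1, i.e. A³/T = Q²/g = 0.229²/9.81 = 0.005346.
At y = 0.382 m: A³/T = 0.01093 — over.
At y = 0.317 m: A³/T = 0.005324 — ≈ 0.005346.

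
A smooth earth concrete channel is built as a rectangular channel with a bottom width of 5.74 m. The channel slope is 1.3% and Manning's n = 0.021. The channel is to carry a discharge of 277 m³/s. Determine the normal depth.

Manning's equation rearranged: A R^(2/3) = nQ / (1·√S) = 0.021 × 277 / (√0.013) = 51.02.
At y = 4.54 m: A R^(2/3) = 37.96 — too small.
At y = 5.76 m: A R^(2/3) = 51 — ≈ 51.02.

y_n = 5.76 m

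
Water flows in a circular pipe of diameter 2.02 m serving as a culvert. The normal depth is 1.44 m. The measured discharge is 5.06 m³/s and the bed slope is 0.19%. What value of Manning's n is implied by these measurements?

n = 0.015

For a circular section of diameter D = 2.02 m at depth y = 1.44 m, the central angle is θ = 2 arccos(1 − 2y/D) = 4.021 rad. Then A = (D²/8)(θ − sin θ) = 2.444 m² and P = Dθ/2 = 4.061 m.
Hydraulic radius R = A/P = 2.444/4.061 = 0.6018 m.
Rearranging Manning's equation: n = (1/Q) A R^(2/3) S^(1/2) = (1/5.06) × 2.444 × 0.6018^(2/3) × √0.0019 = 0.015.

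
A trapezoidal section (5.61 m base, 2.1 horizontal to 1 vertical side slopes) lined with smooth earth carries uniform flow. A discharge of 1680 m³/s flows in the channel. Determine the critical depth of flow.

At critical depth, Q² T / (g A³) = 1, i.e. A³/T = Q²/g = 1680²/9.81 = 287700.
At y = 6.8 m: A³/T = 72410 — too small.
At y = 11.4 m: A³/T = 714700 — too large.
At y = 9.31 m: A³/T = 287500 — matches.

y_c = 9.31 m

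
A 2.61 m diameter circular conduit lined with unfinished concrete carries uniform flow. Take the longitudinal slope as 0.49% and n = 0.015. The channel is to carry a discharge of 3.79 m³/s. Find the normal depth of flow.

Manning's equation rearranged: A R^(2/3) = nQ / (1·√S) = 0.015 × 3.79 / (√0.0049) = 0.8121.
Try y = 0.605 m: A R^(2/3) = 0.4743 — low.
Try y = 1.02 m: A R^(2/3) = 1.3 — high.
Try y = 0.795 m: A R^(2/3) = 0.8117 — matches.

y_n = 0.795 m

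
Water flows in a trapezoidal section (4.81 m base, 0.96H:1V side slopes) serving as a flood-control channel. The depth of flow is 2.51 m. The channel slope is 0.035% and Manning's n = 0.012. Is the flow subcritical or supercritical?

subcritical

With bottom width b = 4.81 m and side slope z = 0.96: A = (b + zy)y = (4.81 + 0.96×2.51)×2.51 = 18.12 m²; P = b + 2y√(1+z²) = 4.81 + 2×2.51×1.386 = 11.77 m.
Hydraulic radius R = A/P = 18.12/11.77 = 1.54 m.
V = (1/n) R^(2/3) √S = (1/0.012) × 1.54^(2/3) × √0.00035 = 2.079 m/s. Hydraulic depth D_h = A/T = 18.12/9.629 = 1.882 m.
Froude number Fr = V/√(g·D_h) = 2.079/√(9.81×1.882) = 0.484, which is less than 1, so the flow is subcritical.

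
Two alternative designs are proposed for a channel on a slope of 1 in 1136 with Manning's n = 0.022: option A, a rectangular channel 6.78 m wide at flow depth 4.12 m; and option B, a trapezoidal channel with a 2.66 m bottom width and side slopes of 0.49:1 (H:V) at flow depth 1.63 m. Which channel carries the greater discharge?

channel A

Channel A: Flow area A = b·y = 6.78 × 4.12 = 27.93 m². Wetted perimeter P = b + 2y = 6.78 + 2×4.12 = 15.02 m. Hydraulic radius R = A/P = 27.93/15.02 = 1.86 m. Q_A = (1/0.022)·27.93·1.86^(2/3)·√0.0008803 = 56.97 m³/s.
Channel B: With bottom width b = 2.66 m and side slope z = 0.49: A = (b + zy)y = (2.66 + 0.49×1.63)×1.63 = 5.638 m²; P = b + 2y√(1+z²) = 2.66 + 2×1.63×1.114 = 6.29 m. Hydraulic radius R = A/P = 5.638/6.29 = 0.8962 m. Q_B = (1/0.022)·5.638·0.8962^(2/3)·√0.0008803 = 7.068 m³/s.
Q_A = 56.97 m³/s vs Q_B = 7.068 m³/s, so channel A carries more.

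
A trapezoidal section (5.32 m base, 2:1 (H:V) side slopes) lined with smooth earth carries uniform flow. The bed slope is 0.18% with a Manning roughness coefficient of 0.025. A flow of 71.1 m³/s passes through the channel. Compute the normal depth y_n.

y_n = 2.74 m

Manning's equation rearranged: A R^(2/3) = nQ / (1·√S) = 0.025 × 71.1 / (√0.0018) = 41.9.
Try y = 2.04 m: A R^(2/3) = 23.16 — short.
Try y = 2.97 m: A R^(2/3) = 49.44 — over.
Try y = 2.74 m: A R^(2/3) = 41.88 — matches.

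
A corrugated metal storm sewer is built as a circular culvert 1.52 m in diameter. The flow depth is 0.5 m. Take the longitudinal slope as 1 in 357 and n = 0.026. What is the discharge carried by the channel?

For a circular section of diameter D = 1.52 m at depth y = 0.5 m, the central angle is θ = 2 arccos(1 − 2y/D) = 2.443 rad. Then A = (D²/8)(θ − sin θ) = 0.5199 m² and P = Dθ/2 = 1.857 m.
Hydraulic radius R = A/P = 0.5199/1.857 = 0.28 m.
Manning's equation: Q = (1/n) A R^(2/3) S^(1/2) = (1/0.026) × 0.5199 × 0.28^(2/3) × 0.002801^(1/2) = 0.453 m³/s.

Q = 0.453 m³/s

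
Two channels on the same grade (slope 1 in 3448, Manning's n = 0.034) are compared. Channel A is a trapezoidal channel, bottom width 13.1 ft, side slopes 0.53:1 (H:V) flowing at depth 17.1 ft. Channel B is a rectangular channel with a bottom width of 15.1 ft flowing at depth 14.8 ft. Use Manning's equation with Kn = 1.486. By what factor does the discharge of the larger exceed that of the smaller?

Channel A: With bottom width b = 13.1 ft and side slope z = 0.53: A = (b + zy)y = (13.1 + 0.53×17.1)×17.1 = 379 ft²; P = b + 2y√(1+z²) = 13.1 + 2×17.1×1.132 = 51.81 ft. Hydraulic radius R = A/P = 379/51.81 = 7.315 ft. Q_A = (1.486/0.034)·379·7.315^(2/3)·√0.00029 = 1063 ft³/s.
Channel B: Flow area A = b·y = 15.1 × 14.8 = 223.5 ft². Wetted perimeter P = b + 2y = 15.1 + 2×14.8 = 44.7 ft. Hydraulic radius R = A/P = 223.5/44.7 = 5 ft. Q_B = (1.486/0.034)·223.5·5^(2/3)·√0.00029 = 486.4 ft³/s.
The larger discharge is 1063 ft³/s and the smaller is 486.4 ft³/s; the ratio is 2.19.

2.19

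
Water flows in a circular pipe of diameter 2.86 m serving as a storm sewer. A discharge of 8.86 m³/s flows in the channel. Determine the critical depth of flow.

At critical depth, Q² T / (g A³) = 1, i.e. A³/T = Q²/g = 8.86²/9.81 = 8.002.
Try y = 1.65 m: A³/T = 20.02 — too large.
Try y = 1.13 m: A³/T = 4.703 — too small.
Try y = 1.3 m: A³/T = 8.05 — matches.

y_c = 1.3 m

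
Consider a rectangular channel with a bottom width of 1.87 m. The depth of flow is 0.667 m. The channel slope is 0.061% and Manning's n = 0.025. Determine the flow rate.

Flow area A = b·y = 1.87 × 0.667 = 1.247 m². Wetted perimeter P = b + 2y = 1.87 + 2×0.667 = 3.204 m.
Hydraulic radius R = A/P = 1.247/3.204 = 0.3893 m.
Manning's equation: Q = (1/n) A R^(2/3) S^(1/2) = (1/0.025) × 1.247 × 0.3893^(2/3) × 0.00061^(1/2) = 0.657 m³/s.

Q = 0.657 m³/s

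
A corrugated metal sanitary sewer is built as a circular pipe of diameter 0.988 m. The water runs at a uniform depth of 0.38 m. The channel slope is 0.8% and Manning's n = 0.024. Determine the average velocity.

For a circular section of diameter D = 0.988 m at depth y = 0.38 m, the central angle is θ = 2 arccos(1 − 2y/D) = 2.676 rad. Then A = (D²/8)(θ − sin θ) = 0.2717 m² and P = Dθ/2 = 1.322 m.
Hydraulic radius R = A/P = 0.2717/1.322 = 0.2055 m.
From Manning's equation, V = (1/n) R^(2/3) S^(1/2) = (1/0.024) × 0.2055^(2/3) × 0.008^(1/2) = 1.3 m/s.

V = 1.3 m/s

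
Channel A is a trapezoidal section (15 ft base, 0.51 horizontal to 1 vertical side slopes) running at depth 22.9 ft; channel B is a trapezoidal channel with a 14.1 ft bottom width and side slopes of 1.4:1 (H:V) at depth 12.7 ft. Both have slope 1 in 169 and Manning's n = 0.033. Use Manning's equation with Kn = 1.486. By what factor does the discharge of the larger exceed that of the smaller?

Channel A: With bottom width b = 15 ft and side slope z = 0.51: A = (b + zy)y = (15 + 0.51×22.9)×22.9 = 610.9 ft²; P = b + 2y√(1+z²) = 15 + 2×22.9×1.123 = 66.41 ft. Hydraulic radius R = A/P = 610.9/66.41 = 9.199 ft. Q_A = (1.486/0.033)·610.9·9.199^(2/3)·√0.005917 = 9291 ft³/s.
Channel B: With bottom width b = 14.1 ft and side slope z = 1.4: A = (b + zy)y = (14.1 + 1.4×12.7)×12.7 = 404.9 ft²; P = b + 2y√(1+z²) = 14.1 + 2×12.7×1.72 = 57.8 ft. Hydraulic radius R = A/P = 404.9/57.8 = 7.005 ft. Q_B = (1.486/0.033)·404.9·7.005^(2/3)·√0.005917 = 5134 ft³/s.
The larger discharge is 9291 ft³/s and the smaller is 5134 ft³/s; the ratio is 1.81.

1.81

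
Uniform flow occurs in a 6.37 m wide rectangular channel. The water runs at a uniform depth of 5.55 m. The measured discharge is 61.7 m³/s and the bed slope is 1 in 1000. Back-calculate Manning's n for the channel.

Flow area A = b·y = 6.37 × 5.55 = 35.35 m². Wetted perimeter P = b + 2y = 6.37 + 2×5.55 = 17.47 m.
Hydraulic radius R = A/P = 35.35/17.47 = 2.024 m.
Rearranging Manning's equation: n = (1/Q) A R^(2/3) S^(1/2) = (1/61.7) × 35.35 × 2.024^(2/3) × √0.001 = 0.029.

n = 0.029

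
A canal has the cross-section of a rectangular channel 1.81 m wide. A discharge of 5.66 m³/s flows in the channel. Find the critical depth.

For a rectangular channel, critical depth y_c = (q²/g)^(1/3) where q = Q/b = 5.66/1.81 = 3.127 m²/s.
So y_c = (3.127²/9.81)^(1/3) = 0.999 m.

y_c = 0.999 m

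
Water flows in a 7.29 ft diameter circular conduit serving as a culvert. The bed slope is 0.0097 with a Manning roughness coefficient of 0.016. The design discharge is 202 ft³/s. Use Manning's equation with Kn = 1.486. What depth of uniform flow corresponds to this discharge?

Manning's equation rearranged: A R^(2/3) = nQ / (1.486·√S) = 0.016 × 202 / (1.486 × √0.0097) = 22.08.
Trying y = 2.33 ft: A R^(2/3) = 13.78 — short.
Trying y = 3.74 ft: A R^(2/3) = 32.52 — over.
Trying y = 3 ft: A R^(2/3) = 22.1 — ≈ 22.08.

y_n = 3 ft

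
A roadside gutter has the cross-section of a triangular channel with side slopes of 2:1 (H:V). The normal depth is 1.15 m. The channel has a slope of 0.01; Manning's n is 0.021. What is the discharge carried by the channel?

For a triangular section with side slope z = 2: A = zy² = 2×1.15² = 2.645 m²; P = 2y√(1+z²) = 2×1.15×2.236 = 5.143 m.
Hydraulic radius R = A/P = 2.645/5.143 = 0.5143 m.
Manning's equation: Q = (1/n) A R^(2/3) S^(1/2) = (1/0.021) × 2.645 × 0.5143^(2/3) × 0.01^(1/2) = 8.09 m³/s.

Q = 8.09 m³/s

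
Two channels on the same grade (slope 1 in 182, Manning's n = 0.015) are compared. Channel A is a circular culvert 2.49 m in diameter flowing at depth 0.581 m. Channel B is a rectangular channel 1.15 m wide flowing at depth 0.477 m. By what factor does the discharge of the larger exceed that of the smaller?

1.89

Channel A: For a circular section of diameter D = 2.49 m at depth y = 0.581 m, the central angle is θ = 2 arccos(1 − 2y/D) = 2.017 rad. Then A = (D²/8)(θ − sin θ) = 0.8635 m² and P = Dθ/2 = 2.511 m. Hydraulic radius R = A/P = 0.8635/2.511 = 0.344 m. Q_A = (1/0.015)·0.8635·0.344^(2/3)·√0.005495 = 2.095 m³/s.
Channel B: Flow area A = b·y = 1.15 × 0.477 = 0.5485 m². Wetted perimeter P = b + 2y = 1.15 + 2×0.477 = 2.104 m. Hydraulic radius R = A/P = 0.5485/2.104 = 0.2607 m. Q_B = (1/0.015)·0.5485·0.2607^(2/3)·√0.005495 = 1.106 m³/s.
The larger discharge is 2.095 m³/s and the smaller is 1.106 m³/s; the ratio is 1.89.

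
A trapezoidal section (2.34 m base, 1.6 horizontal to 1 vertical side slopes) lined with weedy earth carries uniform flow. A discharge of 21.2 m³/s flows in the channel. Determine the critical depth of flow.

At critical depth, Q² T / (g A³) = 1, i.e. A³/T = Q²/g = 21.2²/9.81 = 45.81.
Trying y = 1.66 m: A³/T = 74.54 — over.
Trying y = 1.06 m: A³/T = 13.66 — short.
Trying y = 1.46 m: A³/T = 45.38 — close enough.

y_c = 1.46 m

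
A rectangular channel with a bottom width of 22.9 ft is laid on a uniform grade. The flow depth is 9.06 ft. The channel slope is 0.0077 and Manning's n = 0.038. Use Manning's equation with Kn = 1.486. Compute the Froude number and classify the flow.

subcritical

Flow area A = b·y = 22.9 × 9.06 = 207.5 ft². Wetted perimeter P = b + 2y = 22.9 + 2×9.06 = 41.02 ft.
Hydraulic radius R = A/P = 207.5/41.02 = 5.058 ft.
V = (1.486/n) R^(2/3) √S = (1.486/0.038) × 5.058^(2/3) × √0.0077 = 10.11 ft/s. Hydraulic depth D_h = A/T = 207.5/22.9 = 9.06 ft.
Froude number Fr = V/√(g·D_h) = 10.11/√(32.2×9.06) = 0.592, which is less than 1, so the flow is subcritical.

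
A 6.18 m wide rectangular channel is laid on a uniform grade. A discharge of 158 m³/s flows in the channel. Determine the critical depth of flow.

For a rectangular channel, critical depth y_c = (q²/g)^(1/3) where q = Q/b = 158/6.18 = 25.57 m²/s.
So y_c = (25.57²/9.81)^(1/3) = 4.05 m.

y_c = 4.05 m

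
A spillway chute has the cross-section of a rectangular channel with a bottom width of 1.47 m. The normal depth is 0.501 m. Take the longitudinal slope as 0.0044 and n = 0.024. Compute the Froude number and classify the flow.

Flow area A = b·y = 1.47 × 0.501 = 0.7365 m². Wetted perimeter P = b + 2y = 1.47 + 2×0.501 = 2.472 m.
Hydraulic radius R = A/P = 0.7365/2.472 = 0.2979 m.
V = (1/n) R^(2/3) √S = (1/0.024) × 0.2979^(2/3) × √0.0044 = 1.233 m/s. Hydraulic depth D_h = A/T = 0.7365/1.47 = 0.501 m.
Froude number Fr = V/√(g·D_h) = 1.233/√(9.81×0.501) = 0.556, which is less than 1, so the flow is subcritical.

subcritical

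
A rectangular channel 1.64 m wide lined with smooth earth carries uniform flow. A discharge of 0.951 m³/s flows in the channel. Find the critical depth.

y_c = 0.325 m

For a rectangular channel, critical depth y_c = (q²/g)^(1/3) where q = Q/b = 0.951/1.64 = 0.5799 m²/s.
So y_c = (0.5799²/9.81)^(1/3) = 0.325 m.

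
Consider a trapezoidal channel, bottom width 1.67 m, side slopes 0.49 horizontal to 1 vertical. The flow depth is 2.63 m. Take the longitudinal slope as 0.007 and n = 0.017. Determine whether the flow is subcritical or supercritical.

With bottom width b = 1.67 m and side slope z = 0.49: A = (b + zy)y = (1.67 + 0.49×2.63)×2.63 = 7.781 m²; P = b + 2y√(1+z²) = 1.67 + 2×2.63×1.114 = 7.528 m.
Hydraulic radius R = A/P = 7.781/7.528 = 1.034 m.
V = (1/n) R^(2/3) √S = (1/0.017) × 1.034^(2/3) × √0.007 = 5.032 m/s. Hydraulic depth D_h = A/T = 7.781/4.247 = 1.832 m.
Froude number Fr = V/√(g·D_h) = 5.032/√(9.81×1.832) = 1.19, which is greater than 1, so the flow is supercritical.

supercritical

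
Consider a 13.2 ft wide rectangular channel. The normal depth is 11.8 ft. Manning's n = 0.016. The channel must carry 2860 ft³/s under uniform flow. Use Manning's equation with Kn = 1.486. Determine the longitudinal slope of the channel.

S = 0.00571

Flow area A = b·y = 13.2 × 11.8 = 155.8 ft². Wetted perimeter P = b + 2y = 13.2 + 2×11.8 = 36.8 ft.
Hydraulic radius R = A/P = 155.8/36.8 = 4.233 ft.
From Manning's equation, S = [nQ / (1.486 A R^(2/3))]² = [0.016 × 2860 / (1.486 × 155.8 × 4.233^(2/3))]² = 0.00571.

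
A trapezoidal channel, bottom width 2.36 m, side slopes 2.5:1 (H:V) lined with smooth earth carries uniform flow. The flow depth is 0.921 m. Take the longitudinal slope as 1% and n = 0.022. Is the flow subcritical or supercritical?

supercritical

With bottom width b = 2.36 m and side slope z = 2.5: A = (b + zy)y = (2.36 + 2.5×0.921)×0.921 = 4.294 m²; P = b + 2y√(1+z²) = 2.36 + 2×0.921×2.693 = 7.32 m.
Hydraulic radius R = A/P = 4.294/7.32 = 0.5867 m.
V = (1/n) R^(2/3) √S = (1/0.022) × 0.5867^(2/3) × √0.01 = 3.185 m/s. Hydraulic depth D_h = A/T = 4.294/6.965 = 0.6165 m.
Froude number Fr = V/√(g·D_h) = 3.185/√(9.81×0.6165) = 1.3, which is greater than 1, so the flow is supercritical.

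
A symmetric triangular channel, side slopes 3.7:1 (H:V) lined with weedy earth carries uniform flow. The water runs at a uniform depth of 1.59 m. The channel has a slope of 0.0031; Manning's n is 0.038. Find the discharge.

For a triangular section with side slope z = 3.7: A = zy² = 3.7×1.59² = 9.354 m²; P = 2y√(1+z²) = 2×1.59×3.833 = 12.19 m.
Hydraulic radius R = A/P = 9.354/12.19 = 0.7675 m.
Manning's equation: Q = (1/n) A R^(2/3) S^(1/2) = (1/0.038) × 9.354 × 0.7675^(2/3) × 0.0031^(1/2) = 11.5 m³/s.

Q = 11.5 m³/s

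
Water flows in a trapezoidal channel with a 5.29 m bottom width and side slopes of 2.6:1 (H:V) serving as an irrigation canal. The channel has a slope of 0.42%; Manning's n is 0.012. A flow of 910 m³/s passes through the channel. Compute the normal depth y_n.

Manning's equation rearranged: A R^(2/3) = nQ / (1·√S) = 0.012 × 910 / (√0.0042) = 168.5.
At y = 5.36 m: A R^(2/3) = 211.1 — over.
At y = 4.86 m: A R^(2/3) = 168.6 — ≈ 168.5.

y_n = 4.86 m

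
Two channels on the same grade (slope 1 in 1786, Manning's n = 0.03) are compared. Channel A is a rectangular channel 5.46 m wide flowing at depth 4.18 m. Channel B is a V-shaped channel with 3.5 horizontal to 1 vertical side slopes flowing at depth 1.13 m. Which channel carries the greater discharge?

Channel A: Flow area A = b·y = 5.46 × 4.18 = 22.82 m². Wetted perimeter P = b + 2y = 5.46 + 2×4.18 = 13.82 m. Hydraulic radius R = A/P = 22.82/13.82 = 1.651 m. Q_A = (1/0.03)·22.82·1.651^(2/3)·√0.0005599 = 25.15 m³/s.
Channel B: For a triangular section with side slope z = 3.5: A = zy² = 3.5×1.13² = 4.469 m²; P = 2y√(1+z²) = 2×1.13×3.64 = 8.227 m. Hydraulic radius R = A/P = 4.469/8.227 = 0.5433 m. Q_B = (1/0.03)·4.469·0.5433^(2/3)·√0.0005599 = 2.347 m³/s.
Q_A = 25.15 m³/s vs Q_B = 2.347 m³/s, so channel A carries more.

channel A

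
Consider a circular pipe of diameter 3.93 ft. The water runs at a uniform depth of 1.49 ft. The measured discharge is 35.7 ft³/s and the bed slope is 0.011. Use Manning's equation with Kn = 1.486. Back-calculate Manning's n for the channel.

n = 0.016

For a circular section of diameter D = 3.93 ft at depth y = 1.49 ft, the central angle is θ = 2 arccos(1 − 2y/D) = 2.653 rad. Then A = (D²/8)(θ − sin θ) = 4.217 ft² and P = Dθ/2 = 5.214 ft.
Hydraulic radius R = A/P = 4.217/5.214 = 0.8088 ft.
Rearranging Manning's equation: n = (1.486/Q) A R^(2/3) S^(1/2) = (1.486/35.7) × 4.217 × 0.8088^(2/3) × √0.011 = 0.016.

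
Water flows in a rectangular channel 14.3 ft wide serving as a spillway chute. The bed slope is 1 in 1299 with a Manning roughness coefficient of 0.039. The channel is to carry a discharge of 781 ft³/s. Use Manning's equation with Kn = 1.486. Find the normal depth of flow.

y_n = 17.5 ft

Manning's equation rearranged: A R^(2/3) = nQ / (1.486·√S) = 0.039 × 781 / (1.486 × √0.0007698) = 738.8.
Trying y = 12.3 ft: A R^(2/3) = 481 — low.
Trying y = 17.5 ft: A R^(2/3) = 739.1 — ≈ 738.8.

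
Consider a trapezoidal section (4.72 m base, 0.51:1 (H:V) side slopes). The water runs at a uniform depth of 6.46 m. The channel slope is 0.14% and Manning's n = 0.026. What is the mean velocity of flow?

V = 2.79 m/s

With bottom width b = 4.72 m and side slope z = 0.51: A = (b + zy)y = (4.72 + 0.51×6.46)×6.46 = 51.77 m²; P = b + 2y√(1+z²) = 4.72 + 2×6.46×1.123 = 19.22 m.
Hydraulic radius R = A/P = 51.77/19.22 = 2.693 m.
From Manning's equation, V = (1/n) R^(2/3) S^(1/2) = (1/0.026) × 2.693^(2/3) × 0.0014^(1/2) = 2.79 m/s.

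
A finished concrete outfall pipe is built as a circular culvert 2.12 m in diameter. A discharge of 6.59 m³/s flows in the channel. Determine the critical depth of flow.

y_c = 1.22 m

At critical depth, Q² T / (g A³) = 1, i.e. A³/T = Q²/g = 6.59²/9.81 = 4.427.
Trying y = 1.32 m: A³/T = 6.002 — high.
Trying y = 1.09 m: A³/T = 2.885 — low.
Trying y = 1.22 m: A³/T = 4.437 — ≈ 4.427.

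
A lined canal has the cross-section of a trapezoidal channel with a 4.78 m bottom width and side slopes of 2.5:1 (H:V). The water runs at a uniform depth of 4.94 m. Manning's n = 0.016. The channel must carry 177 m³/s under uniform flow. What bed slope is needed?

S = 0.000298

With bottom width b = 4.78 m and side slope z = 2.5: A = (b + zy)y = (4.78 + 2.5×4.94)×4.94 = 84.62 m²; P = b + 2y√(1+z²) = 4.78 + 2×4.94×2.693 = 31.38 m.
Hydraulic radius R = A/P = 84.62/31.38 = 2.696 m.
From Manning's equation, S = [nQ / (1 A R^(2/3))]² = [0.016 × 177 / (1 × 84.62 × 2.696^(2/3))]² = 0.000298.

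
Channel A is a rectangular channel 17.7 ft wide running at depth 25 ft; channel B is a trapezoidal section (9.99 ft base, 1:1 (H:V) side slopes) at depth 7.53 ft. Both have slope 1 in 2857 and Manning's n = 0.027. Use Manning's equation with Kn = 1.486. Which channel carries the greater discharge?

channel A

Channel A: Flow area A = b·y = 17.7 × 25 = 442.5 ft². Wetted perimeter P = b + 2y = 17.7 + 2×25 = 67.7 ft. Hydraulic radius R = A/P = 442.5/67.7 = 6.536 ft. Q_A = (1.486/0.027)·442.5·6.536^(2/3)·√0.00035 = 1593 ft³/s.
Channel B: With bottom width b = 9.99 ft and side slope z = 1: A = (b + zy)y = (9.99 + 1×7.53)×7.53 = 131.9 ft²; P = b + 2y√(1+z²) = 9.99 + 2×7.53×1.414 = 31.29 ft. Hydraulic radius R = A/P = 131.9/31.29 = 4.216 ft. Q_B = (1.486/0.027)·131.9·4.216^(2/3)·√0.00035 = 354.5 ft³/s.
Q_A = 1593 ft³/s vs Q_B = 354.5 ft³/s, so channel A carries more.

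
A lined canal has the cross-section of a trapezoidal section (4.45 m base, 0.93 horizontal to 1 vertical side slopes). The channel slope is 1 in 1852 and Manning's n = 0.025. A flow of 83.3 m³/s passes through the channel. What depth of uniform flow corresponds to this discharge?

Manning's equation rearranged: A R^(2/3) = nQ / (1·√S) = 0.025 × 83.3 / (√0.00054) = 89.62.
Trying y = 5.63 m: A R^(2/3) = 107 — high.
Trying y = 4.57 m: A R^(2/3) = 70.24 — low.
Trying y = 5.16 m: A R^(2/3) = 89.63 — matches.

y_n = 5.16 m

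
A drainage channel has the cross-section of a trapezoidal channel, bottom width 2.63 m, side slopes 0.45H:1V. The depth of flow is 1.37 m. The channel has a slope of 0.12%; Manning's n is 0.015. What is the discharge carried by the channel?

Q = 8.77 m³/s

With bottom width b = 2.63 m and side slope z = 0.45: A = (b + zy)y = (2.63 + 0.45×1.37)×1.37 = 4.448 m²; P = b + 2y√(1+z²) = 2.63 + 2×1.37×1.097 = 5.635 m.
Hydraulic radius R = A/P = 4.448/5.635 = 0.7893 m.
Manning's equation: Q = (1/n) A R^(2/3) S^(1/2) = (1/0.015) × 4.448 × 0.7893^(2/3) × 0.0012^(1/2) = 8.77 m³/s.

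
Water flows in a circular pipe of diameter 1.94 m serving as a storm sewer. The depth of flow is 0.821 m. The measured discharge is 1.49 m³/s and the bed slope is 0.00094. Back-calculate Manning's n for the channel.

For a circular section of diameter D = 1.94 m at depth y = 0.821 m, the central angle is θ = 2 arccos(1 − 2y/D) = 2.833 rad. Then A = (D²/8)(θ − sin θ) = 1.19 m² and P = Dθ/2 = 2.748 m.
Hydraulic radius R = A/P = 1.19/2.748 = 0.433 m.
Rearranging Manning's equation: n = (1/Q) A R^(2/3) S^(1/2) = (1/1.49) × 1.19 × 0.433^(2/3) × √0.00094 = 0.014.

n = 0.014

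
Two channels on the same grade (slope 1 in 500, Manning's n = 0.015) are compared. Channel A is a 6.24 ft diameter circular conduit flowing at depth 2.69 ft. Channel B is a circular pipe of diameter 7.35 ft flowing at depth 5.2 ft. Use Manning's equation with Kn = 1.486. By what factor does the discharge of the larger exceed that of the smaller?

Channel A: For a circular section of diameter D = 6.24 ft at depth y = 2.69 ft, the central angle is θ = 2 arccos(1 − 2y/D) = 2.865 rad. Then A = (D²/8)(θ − sin θ) = 12.62 ft² and P = Dθ/2 = 8.939 ft. Hydraulic radius R = A/P = 12.62/8.939 = 1.411 ft. Q_A = (1.486/0.015)·12.62·1.411^(2/3)·√0.002 = 70.33 ft³/s.
Channel B: For a circular section of diameter D = 7.35 ft at depth y = 5.2 ft, the central angle is θ = 2 arccos(1 − 2y/D) = 3.997 rad. Then A = (D²/8)(θ − sin θ) = 32.09 ft² and P = Dθ/2 = 14.69 ft. Hydraulic radius R = A/P = 32.09/14.69 = 2.185 ft. Q_B = (1.486/0.015)·32.09·2.185^(2/3)·√0.002 = 239.4 ft³/s.
The larger discharge is 239.4 ft³/s and the smaller is 70.33 ft³/s; the ratio is 3.4.

3.4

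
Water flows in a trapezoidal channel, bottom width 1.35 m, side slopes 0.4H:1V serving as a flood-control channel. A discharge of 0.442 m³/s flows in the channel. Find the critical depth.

y_c = 0.217 m

At critical depth, Q² T / (g A³) = 1, i.e. A³/T = Q²/g = 0.442²/9.81 = 0.01991.
Try y = 0.264 m: A³/T = 0.03635 — high.
Try y = 0.158 m: A³/T = 0.00754 — low.
Try y = 0.217 m: A³/T = 0.01989 — matches.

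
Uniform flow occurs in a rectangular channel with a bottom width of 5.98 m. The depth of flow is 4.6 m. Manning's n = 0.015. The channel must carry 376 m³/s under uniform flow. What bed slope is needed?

S = 0.019

Flow area A = b·y = 5.98 × 4.6 = 27.51 m². Wetted perimeter P = b + 2y = 5.98 + 2×4.6 = 15.18 m.
Hydraulic radius R = A/P = 27.51/15.18 = 1.812 m.
From Manning's equation, S = [nQ / (1 A R^(2/3))]² = [0.015 × 376 / (1 × 27.51 × 1.812^(2/3))]² = 0.019.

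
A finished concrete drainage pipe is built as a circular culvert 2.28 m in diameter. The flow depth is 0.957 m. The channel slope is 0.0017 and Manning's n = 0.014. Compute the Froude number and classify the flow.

For a circular section of diameter D = 2.28 m at depth y = 0.957 m, the central angle is θ = 2 arccos(1 − 2y/D) = 2.819 rad. Then A = (D²/8)(θ − sin θ) = 1.626 m² and P = Dθ/2 = 3.214 m.
Hydraulic radius R = A/P = 1.626/3.214 = 0.5059 m.
V = (1/n) R^(2/3) √S = (1/0.014) × 0.5059^(2/3) × √0.0017 = 1.87 m/s. Hydraulic depth D_h = A/T = 1.626/2.25 = 0.7225 m.
Froude number Fr = V/√(g·D_h) = 1.87/√(9.81×0.7225) = 0.702, which is less than 1, so the flow is subcritical.

subcritical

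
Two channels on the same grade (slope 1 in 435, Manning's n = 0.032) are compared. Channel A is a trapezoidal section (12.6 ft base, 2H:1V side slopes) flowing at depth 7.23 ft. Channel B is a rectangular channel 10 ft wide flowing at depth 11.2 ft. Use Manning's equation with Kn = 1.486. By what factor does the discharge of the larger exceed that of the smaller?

Channel A: With bottom width b = 12.6 ft and side slope z = 2: A = (b + zy)y = (12.6 + 2×7.23)×7.23 = 195.6 ft²; P = b + 2y√(1+z²) = 12.6 + 2×7.23×2.236 = 44.93 ft. Hydraulic radius R = A/P = 195.6/44.93 = 4.354 ft. Q_A = (1.486/0.032)·195.6·4.354^(2/3)·√0.002299 = 1162 ft³/s.
Channel B: Flow area A = b·y = 10 × 11.2 = 112 ft². Wetted perimeter P = b + 2y = 10 + 2×11.2 = 32.4 ft. Hydraulic radius R = A/P = 112/32.4 = 3.457 ft. Q_B = (1.486/0.032)·112·3.457^(2/3)·√0.002299 = 570.1 ft³/s.
The larger discharge is 1162 ft³/s and the smaller is 570.1 ft³/s; the ratio is 2.04.

2.04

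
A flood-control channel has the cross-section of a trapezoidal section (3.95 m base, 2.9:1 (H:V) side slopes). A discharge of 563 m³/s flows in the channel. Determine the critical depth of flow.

At critical depth, Q² T / (g A³) = 1, i.e. A³/T = Q²/g = 563²/9.81 = 32310.
At y = 6.61 m: A³/T = 84390 — too large.
At y = 3.73 m: A³/T = 6532 — too small.
At y = 5.35 m: A³/T = 32290 — close enough.

y_c = 5.35 m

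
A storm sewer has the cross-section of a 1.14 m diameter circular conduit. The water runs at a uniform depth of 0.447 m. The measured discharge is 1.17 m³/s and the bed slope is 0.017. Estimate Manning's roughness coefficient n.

For a circular section of diameter D = 1.14 m at depth y = 0.447 m, the central angle is θ = 2 arccos(1 − 2y/D) = 2.707 rad. Then A = (D²/8)(θ − sin θ) = 0.3712 m² and P = Dθ/2 = 1.543 m.
Hydraulic radius R = A/P = 0.3712/1.543 = 0.2406 m.
Rearranging Manning's equation: n = (1/Q) A R^(2/3) S^(1/2) = (1/1.17) × 0.3712 × 0.2406^(2/3) × √0.017 = 0.016.

n = 0.016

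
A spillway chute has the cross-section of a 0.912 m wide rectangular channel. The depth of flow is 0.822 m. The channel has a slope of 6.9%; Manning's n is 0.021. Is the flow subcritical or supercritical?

supercritical

Flow area A = b·y = 0.912 × 0.822 = 0.7497 m². Wetted perimeter P = b + 2y = 0.912 + 2×0.822 = 2.556 m.
Hydraulic radius R = A/P = 0.7497/2.556 = 0.2933 m.
V = (1/n) R^(2/3) √S = (1/0.021) × 0.2933^(2/3) × √0.069 = 5.522 m/s. Hydraulic depth D_h = A/T = 0.7497/0.912 = 0.822 m.
Froude number Fr = V/√(g·D_h) = 5.522/√(9.81×0.822) = 1.94, which is greater than 1, so the flow is supercritical.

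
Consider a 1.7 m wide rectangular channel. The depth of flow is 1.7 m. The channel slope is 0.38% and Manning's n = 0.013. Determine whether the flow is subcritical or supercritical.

subcritical

Flow area A = b·y = 1.7 × 1.7 = 2.89 m². Wetted perimeter P = b + 2y = 1.7 + 2×1.7 = 5.1 m.
Hydraulic radius R = A/P = 2.89/5.1 = 0.5667 m.
V = (1/n) R^(2/3) √S = (1/0.013) × 0.5667^(2/3) × √0.0038 = 3.247 m/s. Hydraulic depth D_h = A/T = 2.89/1.7 = 1.7 m.
Froude number Fr = V/√(g·D_h) = 3.247/√(9.81×1.7) = 0.795, which is less than 1, so the flow is subcritical.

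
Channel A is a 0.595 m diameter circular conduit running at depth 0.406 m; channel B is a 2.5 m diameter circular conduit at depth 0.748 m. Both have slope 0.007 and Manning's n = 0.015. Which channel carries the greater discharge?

Channel A: For a circular section of diameter D = 0.595 m at depth y = 0.406 m, the central angle is θ = 2 arccos(1 − 2y/D) = 3.888 rad. Then A = (D²/8)(θ − sin θ) = 0.2021 m² and P = Dθ/2 = 1.157 m. Hydraulic radius R = A/P = 0.2021/1.157 = 0.1747 m. Q_A = (1/0.015)·0.2021·0.1747^(2/3)·√0.007 = 0.3524 m³/s.
Channel B: For a circular section of diameter D = 2.5 m at depth y = 0.748 m, the central angle is θ = 2 arccos(1 − 2y/D) = 2.315 rad. Then A = (D²/8)(θ − sin θ) = 1.234 m² and P = Dθ/2 = 2.894 m. Hydraulic radius R = A/P = 1.234/2.894 = 0.4264 m. Q_B = (1/0.015)·1.234·0.4264^(2/3)·√0.007 = 3.899 m³/s.
Q_A = 0.3524 m³/s vs Q_B = 3.899 m³/s, so channel B carries more.

channel B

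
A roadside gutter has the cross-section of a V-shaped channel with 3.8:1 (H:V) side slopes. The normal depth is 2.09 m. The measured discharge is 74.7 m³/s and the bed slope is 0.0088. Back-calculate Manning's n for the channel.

n = 0.021

For a triangular section with side slope z = 3.8: A = zy² = 3.8×2.09² = 16.6 m²; P = 2y√(1+z²) = 2×2.09×3.929 = 16.42 m.
Hydraulic radius R = A/P = 16.6/16.42 = 1.011 m.
Rearranging Manning's equation: n = (1/Q) A R^(2/3) S^(1/2) = (1/74.7) × 16.6 × 1.011^(2/3) × √0.0088 = 0.021.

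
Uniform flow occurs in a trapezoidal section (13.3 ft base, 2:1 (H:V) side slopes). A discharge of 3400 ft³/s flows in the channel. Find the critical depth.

At critical depth, Q² T / (g A³) = 1, i.e. A³/T = Q²/g = 3400²/32.2 = 359000.
At y = 6.19 ft: A³/T = 105500 — too small.
At y = 10.5 ft: A³/T = 844700 — too large.
At y = 8.49 ft: A³/T = 359500 — matches.

y_c = 8.49 ft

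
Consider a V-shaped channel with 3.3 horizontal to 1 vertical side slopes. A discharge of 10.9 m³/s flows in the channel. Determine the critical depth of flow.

At critical depth, Q² T / (g A³) = 1, i.e. A³/T = Q²/g = 10.9²/9.81 = 12.11.
At y = 1.45 m: A³/T = 34.9 — high.
At y = 0.867 m: A³/T = 2.667 — low.
At y = 1.17 m: A³/T = 11.94 — close enough.

y_c = 1.17 m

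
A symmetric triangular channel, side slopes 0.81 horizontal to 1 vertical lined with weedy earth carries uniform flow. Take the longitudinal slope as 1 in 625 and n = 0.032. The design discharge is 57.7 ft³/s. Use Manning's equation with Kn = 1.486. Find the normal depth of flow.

Manning's equation rearranged: A R^(2/3) = nQ / (1.486·√S) = 0.032 × 57.7 / (1.486 × √0.0016) = 31.06.
Trying y = 5.85 ft: A R^(2/3) = 41.64 — high.
Trying y = 4.08 ft: A R^(2/3) = 15.93 — low.
Trying y = 5.24 ft: A R^(2/3) = 31.04 — ≈ 31.06.

y_n = 5.24 ft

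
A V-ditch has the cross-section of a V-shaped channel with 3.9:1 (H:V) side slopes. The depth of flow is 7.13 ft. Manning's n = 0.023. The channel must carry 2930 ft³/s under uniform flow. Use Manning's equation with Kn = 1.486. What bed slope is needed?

S = 0.01

For a triangular section with side slope z = 3.9: A = zy² = 3.9×7.13² = 198.3 ft²; P = 2y√(1+z²) = 2×7.13×4.026 = 57.41 ft.
Hydraulic radius R = A/P = 198.3/57.41 = 3.453 ft.
From Manning's equation, S = [nQ / (1.486 A R^(2/3))]² = [0.023 × 2930 / (1.486 × 198.3 × 3.453^(2/3))]² = 0.01.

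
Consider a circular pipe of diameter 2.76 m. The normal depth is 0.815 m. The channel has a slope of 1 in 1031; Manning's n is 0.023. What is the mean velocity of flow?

V = 0.814 m/s

For a circular section of diameter D = 2.76 m at depth y = 0.815 m, the central angle is θ = 2 arccos(1 − 2y/D) = 2.298 rad. Then A = (D²/8)(θ − sin θ) = 1.477 m² and P = Dθ/2 = 3.171 m.
Hydraulic radius R = A/P = 1.477/3.171 = 0.4657 m.
From Manning's equation, V = (1/n) R^(2/3) S^(1/2) = (1/0.023) × 0.4657^(2/3) × 0.0009699^(1/2) = 0.814 m/s.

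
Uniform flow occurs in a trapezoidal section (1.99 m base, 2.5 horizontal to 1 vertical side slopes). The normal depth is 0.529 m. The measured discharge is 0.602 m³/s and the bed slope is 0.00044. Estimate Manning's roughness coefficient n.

n = 0.031

With bottom width b = 1.99 m and side slope z = 2.5: A = (b + zy)y = (1.99 + 2.5×0.529)×0.529 = 1.752 m²; P = b + 2y√(1+z²) = 1.99 + 2×0.529×2.693 = 4.839 m.
Hydraulic radius R = A/P = 1.752/4.839 = 0.3621 m.
Rearranging Manning's equation: n = (1/Q) A R^(2/3) S^(1/2) = (1/0.602) × 1.752 × 0.3621^(2/3) × √0.00044 = 0.031.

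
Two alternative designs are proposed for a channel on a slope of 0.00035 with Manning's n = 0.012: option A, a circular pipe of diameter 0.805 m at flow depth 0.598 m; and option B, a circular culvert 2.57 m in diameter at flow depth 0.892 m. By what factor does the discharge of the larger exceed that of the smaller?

Channel A: For a circular section of diameter D = 0.805 m at depth y = 0.598 m, the central angle is θ = 2 arccos(1 − 2y/D) = 4.156 rad. Then A = (D²/8)(θ − sin θ) = 0.4054 m² and P = Dθ/2 = 1.673 m. Hydraulic radius R = A/P = 0.4054/1.673 = 0.2424 m. Q_A = (1/0.012)·0.4054·0.2424^(2/3)·√0.00035 = 0.2457 m³/s.
Channel B: For a circular section of diameter D = 2.57 m at depth y = 0.892 m, the central angle is θ = 2 arccos(1 − 2y/D) = 2.52 rad. Then A = (D²/8)(θ − sin θ) = 1.6 m² and P = Dθ/2 = 3.238 m. Hydraulic radius R = A/P = 1.6/3.238 = 0.494 m. Q_B = (1/0.012)·1.6·0.494^(2/3)·√0.00035 = 1.559 m³/s.
The larger discharge is 1.559 m³/s and the smaller is 0.2457 m³/s; the ratio is 6.34.

6.34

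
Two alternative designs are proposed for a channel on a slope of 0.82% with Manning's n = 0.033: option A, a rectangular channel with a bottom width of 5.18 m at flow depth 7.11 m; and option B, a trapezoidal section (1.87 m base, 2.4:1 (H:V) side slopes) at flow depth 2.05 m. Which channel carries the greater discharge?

channel A

Channel A: Flow area A = b·y = 5.18 × 7.11 = 36.83 m². Wetted perimeter P = b + 2y = 5.18 + 2×7.11 = 19.4 m. Hydraulic radius R = A/P = 36.83/19.4 = 1.898 m. Q_A = (1/0.033)·36.83·1.898^(2/3)·√0.0082 = 154.9 m³/s.
Channel B: With bottom width b = 1.87 m and side slope z = 2.4: A = (b + zy)y = (1.87 + 2.4×2.05)×2.05 = 13.92 m²; P = b + 2y√(1+z²) = 1.87 + 2×2.05×2.6 = 12.53 m. Hydraulic radius R = A/P = 13.92/12.53 = 1.111 m. Q_B = (1/0.033)·13.92·1.111^(2/3)·√0.0082 = 40.97 m³/s.
Q_A = 154.9 m³/s vs Q_B = 40.97 m³/s, so channel A carries more.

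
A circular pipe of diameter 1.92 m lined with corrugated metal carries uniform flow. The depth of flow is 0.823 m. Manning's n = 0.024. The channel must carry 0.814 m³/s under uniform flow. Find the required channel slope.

S = 0.00083

For a circular section of diameter D = 1.92 m at depth y = 0.823 m, the central angle is θ = 2 arccos(1 − 2y/D) = 2.855 rad. Then A = (D²/8)(θ − sin θ) = 1.186 m² and P = Dθ/2 = 2.741 m.
Hydraulic radius R = A/P = 1.186/2.741 = 0.4325 m.
From Manning's equation, S = [nQ / (1 A R^(2/3))]² = [0.024 × 0.814 / (1 × 1.186 × 0.4325^(2/3))]² = 0.00083.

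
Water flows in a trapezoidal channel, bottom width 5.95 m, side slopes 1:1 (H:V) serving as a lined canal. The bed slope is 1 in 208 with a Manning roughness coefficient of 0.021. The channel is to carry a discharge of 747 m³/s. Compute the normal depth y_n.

Manning's equation rearranged: A R^(2/3) = nQ / (1·√S) = 0.021 × 747 / (√0.004808) = 226.2.
At y = 8.66 m: A R^(2/3) = 327 — too large.
At y = 5.75 m: A R^(2/3) = 140.8 — too small.
At y = 7.26 m: A R^(2/3) = 226.2 — ≈ 226.2.

y_n = 7.26 m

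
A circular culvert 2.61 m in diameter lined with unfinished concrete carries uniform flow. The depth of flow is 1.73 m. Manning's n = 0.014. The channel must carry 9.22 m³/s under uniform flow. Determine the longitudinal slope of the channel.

S = 0.0017

For a circular section of diameter D = 2.61 m at depth y = 1.73 m, the central angle is θ = 2 arccos(1 − 2y/D) = 3.805 rad. Then A = (D²/8)(θ − sin θ) = 3.764 m² and P = Dθ/2 = 4.966 m.
Hydraulic radius R = A/P = 3.764/4.966 = 0.7581 m.
From Manning's equation, S = [nQ / (1 A R^(2/3))]² = [0.014 × 9.22 / (1 × 3.764 × 0.7581^(2/3))]² = 0.0017.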